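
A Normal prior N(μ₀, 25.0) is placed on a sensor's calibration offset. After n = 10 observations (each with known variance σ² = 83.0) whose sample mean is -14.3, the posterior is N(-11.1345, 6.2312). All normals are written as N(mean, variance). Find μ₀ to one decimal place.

μ₀ = -1.6

With known observation variance, the Normal–Normal posterior has precision τ_n = τ₀ + n/σ² and mean μ_n = (τ₀μ₀ + (n/σ²)x̄)/τ_n.
Here τ₀ = 1/25.0 = 0.040000 and τ_data = 10/83.0 = 0.120482, so τ_n = 0.160482.
Rearranging for μ₀: μ₀ = (μ_n·τ_n − τ_data·x̄)/τ₀ = (-11.1345·0.160482 − 0.120482·-14.3) / 0.040000 = -0.063994/0.040000 ≈ -1.6.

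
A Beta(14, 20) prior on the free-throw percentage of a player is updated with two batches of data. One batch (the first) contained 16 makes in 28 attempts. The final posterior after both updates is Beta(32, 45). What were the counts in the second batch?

Sequential conjugate updates are equivalent to a single update on the pooled data, so total successes = posterior α − prior α and total failures = posterior β − prior β.
Total across both batches: 32−14=18 makes, 45−20=25 misses.
Subtract the first batch: 18−16=2 makes and 25−12=13 misses.

2 makes and 13 misses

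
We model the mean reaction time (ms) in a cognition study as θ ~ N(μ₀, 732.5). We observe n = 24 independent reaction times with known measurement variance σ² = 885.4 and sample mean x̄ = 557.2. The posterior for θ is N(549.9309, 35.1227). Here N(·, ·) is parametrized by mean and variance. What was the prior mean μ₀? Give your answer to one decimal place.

μ₀ = 405.6

With known observation variance, the Normal–Normal posterior has precision τ_n = τ₀ + n/σ² and mean μ_n = (τ₀μ₀ + (n/σ²)x̄)/τ_n.
Here τ₀ = 1/732.5 = 0.001365 and τ_data = 24/885.4 = 0.027106, so τ_n = 0.028471.
Rearranging for μ₀: μ₀ = (μ_n·τ_n − τ_data·x̄)/τ₀ = (549.9309·0.028471 − 0.027106·557.2) / 0.001365 = 0.553619/0.001365 ≈ 405.6.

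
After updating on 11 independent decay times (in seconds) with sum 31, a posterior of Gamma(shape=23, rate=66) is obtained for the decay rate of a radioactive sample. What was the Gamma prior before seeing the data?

For an exponential likelihood with a Gamma(α, β) prior on the rate, n observations with total T give posterior Gamma(α+n, β+T).
So α = 23 − 11 = 12 and β = 66 − 31 = 35.

Gamma(shape=12, rate=35)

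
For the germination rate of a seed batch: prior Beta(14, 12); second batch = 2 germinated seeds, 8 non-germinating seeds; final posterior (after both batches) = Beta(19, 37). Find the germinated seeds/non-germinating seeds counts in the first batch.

3 germinated seeds and 17 non-germinating seeds

Sequential conjugate updates are equivalent to a single update on the pooled data, so total successes = posterior α − prior α and total failures = posterior β − prior β.
Total across both batches: 19−14=5 germinated seeds, 37−12=25 non-germinating seeds.
Subtract the second batch: 5−2=3 germinated seeds and 25−8=17 non-germinating seeds.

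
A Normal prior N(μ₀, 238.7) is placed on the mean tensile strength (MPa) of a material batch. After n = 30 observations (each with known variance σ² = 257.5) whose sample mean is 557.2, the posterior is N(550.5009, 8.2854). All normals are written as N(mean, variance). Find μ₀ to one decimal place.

μ₀ = 364.2

With known observation variance, the Normal–Normal posterior has precision τ_n = τ₀ + n/σ² and mean μ_n = (τ₀μ₀ + (n/σ²)x̄)/τ_n.
Here τ₀ = 1/238.7 = 0.004189 and τ_data = 30/257.5 = 0.116505, so τ_n = 0.120694.
Rearranging for μ₀: μ₀ = (μ_n·τ_n − τ_data·x̄)/τ₀ = (550.5009·0.120694 − 0.116505·557.2) / 0.004189 = 1.525570/0.004189 ≈ 364.2.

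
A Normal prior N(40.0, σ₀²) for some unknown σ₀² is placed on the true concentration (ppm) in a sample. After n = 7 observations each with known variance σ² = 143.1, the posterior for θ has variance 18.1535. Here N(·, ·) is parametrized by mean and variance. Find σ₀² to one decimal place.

σ₀² = 162.1

For the Normal–Normal model with known σ², precisions add: τ_n = τ₀ + n/σ².
So 1/σ₀² = 1/18.1535 − 7/143.1 = 0.055086 − 0.048917 = 0.006169.
Hence σ₀² = 1/0.006169 ≈ 162.1.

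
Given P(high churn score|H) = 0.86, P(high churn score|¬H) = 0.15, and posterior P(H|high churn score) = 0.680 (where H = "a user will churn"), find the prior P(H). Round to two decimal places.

P(H) = 0.27

Bayes' rule in odds form gives O(H|E) = O(H)·[P(E|H)/P(E|¬H)], hence O(H) = O(H|E)/LR.
Posterior odds = 0.680/(1−0.680) = 2.1250. LR = 0.86/0.15 = 5.7333.
Prior odds = 2.1250/5.7333 = 0.3706, so P(H) = 0.3706/(1+0.3706) ≈ 0.27.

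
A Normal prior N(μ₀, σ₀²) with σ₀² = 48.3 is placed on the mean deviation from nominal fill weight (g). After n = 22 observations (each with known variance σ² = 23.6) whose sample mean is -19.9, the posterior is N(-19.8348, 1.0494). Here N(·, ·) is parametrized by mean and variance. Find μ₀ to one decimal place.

With known observation variance, the Normal–Normal posterior has precision τ_n = τ₀ + n/σ² and mean μ_n = (τ₀μ₀ + (n/σ²)x̄)/τ_n.
Here τ₀ = 1/48.3 = 0.020704 and τ_data = 22/23.6 = 0.932203, so τ_n = 0.952907.
Rearranging for μ₀: μ₀ = (μ_n·τ_n − τ_data·x̄)/τ₀ = (-19.8348·0.952907 − 0.932203·-19.9) / 0.020704 = -0.349880/0.020704 ≈ -16.9.

μ₀ = -16.9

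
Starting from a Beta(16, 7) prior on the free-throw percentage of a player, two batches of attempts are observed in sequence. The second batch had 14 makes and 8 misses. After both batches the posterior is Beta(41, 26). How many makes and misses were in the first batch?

Because Beta–binomial updating is additive in the counts, the combined data contributed (α_post−α_prior, β_post−β_prior) successes and failures.
Total across both batches: 41−16=25 makes, 26−7=19 misses.
Subtract the second batch: 25−14=11 makes and 19−8=11 misses.

11 makes and 11 misses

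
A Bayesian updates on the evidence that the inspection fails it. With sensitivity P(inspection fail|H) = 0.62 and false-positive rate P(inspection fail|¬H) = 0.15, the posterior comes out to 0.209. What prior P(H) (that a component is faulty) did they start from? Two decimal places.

P(H) = 0.06

In odds form, posterior odds = prior odds × likelihood ratio, so prior odds = posterior odds ÷ LR.
Posterior odds = 0.209/(1−0.209) = 0.2642. LR = 0.62/0.15 = 4.1333.
Prior odds = 0.2642/4.1333 = 0.0639, so P(H) = 0.0639/(1+0.0639) ≈ 0.06.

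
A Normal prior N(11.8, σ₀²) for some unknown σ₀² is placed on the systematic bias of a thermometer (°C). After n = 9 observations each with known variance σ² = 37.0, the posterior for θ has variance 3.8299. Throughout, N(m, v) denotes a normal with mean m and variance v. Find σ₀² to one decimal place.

Posterior precision equals prior precision plus data precision: 1/σ_n² = 1/σ₀² + n/σ².
So 1/σ₀² = 1/3.8299 − 9/37.0 = 0.261103 − 0.243243 = 0.017860.
Hence σ₀² = 1/0.017860 ≈ 56.0.

σ₀² = 56.0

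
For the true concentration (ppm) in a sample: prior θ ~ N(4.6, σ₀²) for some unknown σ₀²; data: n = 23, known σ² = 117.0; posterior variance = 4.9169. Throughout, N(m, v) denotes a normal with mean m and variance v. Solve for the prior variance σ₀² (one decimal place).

σ₀² = 147.1

For the Normal–Normal model with known σ², precisions add: τ_n = τ₀ + n/σ².
So 1/σ₀² = 1/4.9169 − 23/117.0 = 0.203380 − 0.196581 = 0.006799.
Hence σ₀² = 1/0.006799 ≈ 147.1.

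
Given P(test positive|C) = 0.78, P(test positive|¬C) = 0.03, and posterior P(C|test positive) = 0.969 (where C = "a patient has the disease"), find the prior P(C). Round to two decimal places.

P(C) = 0.55

In odds form, posterior odds = prior odds × likelihood ratio, so prior odds = posterior odds ÷ LR.
Posterior odds = 0.969/(1−0.969) = 31.2581. LR = 0.78/0.03 = 26.0000.
Prior odds = 31.2581/26.0000 = 1.2022, so P(C) = 1.2022/(1+1.2022) ≈ 0.55.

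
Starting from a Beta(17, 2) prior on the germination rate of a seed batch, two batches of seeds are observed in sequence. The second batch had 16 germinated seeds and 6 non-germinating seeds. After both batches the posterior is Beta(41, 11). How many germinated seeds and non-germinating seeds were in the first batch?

Because Beta–binomial updating is additive in the counts, the combined data contributed (α_post−α_prior, β_post−β_prior) successes and failures.
Total across both batches: 41−17=24 germinated seeds, 11−2=9 non-germinating seeds.
Subtract the second batch: 24−16=8 germinated seeds and 9−6=3 non-germinating seeds.

8 germinated seeds and 3 non-germinating seeds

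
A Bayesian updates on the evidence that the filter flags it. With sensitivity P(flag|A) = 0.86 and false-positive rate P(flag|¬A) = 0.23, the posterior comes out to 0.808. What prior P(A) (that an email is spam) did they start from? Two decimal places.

Bayes' rule in odds form gives O(A|E) = O(A)·[P(E|A)/P(E|¬A)], hence O(A) = O(A|E)/LR.
Posterior odds = 0.808/(1−0.808) = 4.2083. LR = 0.86/0.23 = 3.7391.
Prior odds = 4.2083/3.7391 = 1.1255, so P(A) = 1.1255/(1+1.1255) ≈ 0.53.

P(A) = 0.53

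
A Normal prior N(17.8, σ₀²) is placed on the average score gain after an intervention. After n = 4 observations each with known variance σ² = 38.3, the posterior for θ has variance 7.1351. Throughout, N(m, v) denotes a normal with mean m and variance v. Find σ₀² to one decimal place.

σ₀² = 28.0

Posterior precision equals prior precision plus data precision: 1/σ_n² = 1/σ₀² + n/σ².
So 1/σ₀² = 1/7.1351 − 4/38.3 = 0.140152 − 0.104439 = 0.035713.
Hence σ₀² = 1/0.035713 ≈ 28.0.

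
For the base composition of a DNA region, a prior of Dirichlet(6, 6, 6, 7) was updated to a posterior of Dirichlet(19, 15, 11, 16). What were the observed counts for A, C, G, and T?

counts (13, 9, 5, 9)

For a Dirichlet(α) prior with multinomial counts c, the posterior is Dirichlet(α + c) componentwise.
Counts are posterior − prior componentwise: 19−6=13, 15−6=9, 11−6=5, 16−7=9.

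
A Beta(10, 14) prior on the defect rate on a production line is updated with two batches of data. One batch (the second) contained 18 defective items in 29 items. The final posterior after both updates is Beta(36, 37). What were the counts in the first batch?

8 defective items and 12 good items

Sequential conjugate updates are equivalent to a single update on the pooled data, so total successes = posterior α − prior α and total failures = posterior β − prior β.
Total across both batches: 36−10=26 defective items, 37−14=23 good items.
Subtract the second batch: 26−18=8 defective items and 23−11=12 good items.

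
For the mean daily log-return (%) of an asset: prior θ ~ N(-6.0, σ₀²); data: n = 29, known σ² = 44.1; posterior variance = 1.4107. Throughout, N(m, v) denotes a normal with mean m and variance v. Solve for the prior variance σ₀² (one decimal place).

σ₀² = 19.5

For the Normal–Normal model with known σ², precisions add: τ_n = τ₀ + n/σ².
So 1/σ₀² = 1/1.4107 − 29/44.1 = 0.708868 − 0.657596 = 0.051272.
Hence σ₀² = 1/0.051272 ≈ 19.5.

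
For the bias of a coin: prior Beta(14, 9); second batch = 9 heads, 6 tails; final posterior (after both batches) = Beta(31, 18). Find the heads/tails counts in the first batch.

8 heads and 3 tails

Sequential conjugate updates are equivalent to a single update on the pooled data, so total successes = posterior α − prior α and total failures = posterior β − prior β.
Total across both batches: 31−14=17 heads, 18−9=9 tails.
Subtract the second batch: 17−9=8 heads and 9−6=3 tails.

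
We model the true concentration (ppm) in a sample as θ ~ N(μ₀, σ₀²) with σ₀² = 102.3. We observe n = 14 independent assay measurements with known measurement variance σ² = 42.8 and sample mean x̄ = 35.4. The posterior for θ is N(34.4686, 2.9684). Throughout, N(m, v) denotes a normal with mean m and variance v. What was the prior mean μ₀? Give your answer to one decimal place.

The posterior mean is a precision-weighted average: μ_n = (τ₀μ₀ + τ_data·x̄)/(τ₀+τ_data), with τ₀=1/σ₀² and τ_data=n/σ².
Here τ₀ = 1/102.3 = 0.009775 and τ_data = 14/42.8 = 0.327103, so τ_n = 0.336878.
Rearranging for μ₀: μ₀ = (μ_n·τ_n − τ_data·x̄)/τ₀ = (34.4686·0.336878 − 0.327103·35.4) / 0.009775 = 0.032267/0.009775 ≈ 3.3.

μ₀ = 3.3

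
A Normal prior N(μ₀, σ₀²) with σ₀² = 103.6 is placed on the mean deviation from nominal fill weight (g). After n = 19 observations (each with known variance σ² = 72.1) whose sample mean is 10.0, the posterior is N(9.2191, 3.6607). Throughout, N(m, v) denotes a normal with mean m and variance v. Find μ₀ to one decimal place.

The posterior mean is a precision-weighted average: μ_n = (τ₀μ₀ + τ_data·x̄)/(τ₀+τ_data), with τ₀=1/σ₀² and τ_data=n/σ².
Here τ₀ = 1/103.6 = 0.009653 and τ_data = 19/72.1 = 0.263523, so τ_n = 0.273176.
Rearranging for μ₀: μ₀ = (μ_n·τ_n − τ_data·x̄)/τ₀ = (9.2191·0.273176 − 0.263523·10.0) / 0.009653 = -0.116793/0.009653 ≈ -12.1.

μ₀ = -12.1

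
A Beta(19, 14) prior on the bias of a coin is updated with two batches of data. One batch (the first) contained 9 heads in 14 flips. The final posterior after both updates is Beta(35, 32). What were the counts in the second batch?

Sequential conjugate updates are equivalent to a single update on the pooled data, so total successes = posterior α − prior α and total failures = posterior β − prior β.
Total across both batches: 35−19=16 heads, 32−14=18 tails.
Subtract the first batch: 16−9=7 heads and 18−5=13 tails.

7 heads and 13 tails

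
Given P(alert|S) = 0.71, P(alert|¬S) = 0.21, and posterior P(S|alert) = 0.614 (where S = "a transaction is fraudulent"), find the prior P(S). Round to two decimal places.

P(S) = 0.32

Bayes' rule in odds form gives O(S|E) = O(S)·[P(E|S)/P(E|¬S)], hence O(S) = O(S|E)/LR.
Posterior odds = 0.614/(1−0.614) = 1.5907. LR = 0.71/0.21 = 3.3810.
Prior odds = 1.5907/3.3810 = 0.4705, so P(S) = 0.4705/(1+0.4705) ≈ 0.32.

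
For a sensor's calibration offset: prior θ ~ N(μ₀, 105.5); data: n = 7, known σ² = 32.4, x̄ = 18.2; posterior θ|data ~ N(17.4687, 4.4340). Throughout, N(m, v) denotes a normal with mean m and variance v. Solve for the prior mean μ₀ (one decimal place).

μ₀ = 0.8

With known observation variance, the Normal–Normal posterior has precision τ_n = τ₀ + n/σ² and mean μ_n = (τ₀μ₀ + (n/σ²)x̄)/τ_n.
Here τ₀ = 1/105.5 = 0.009479 and τ_data = 7/32.4 = 0.216049, so τ_n = 0.225528.
Rearranging for μ₀: μ₀ = (μ_n·τ_n − τ_data·x̄)/τ₀ = (17.4687·0.225528 − 0.216049·18.2) / 0.009479 = 0.007589/0.009479 ≈ 0.8.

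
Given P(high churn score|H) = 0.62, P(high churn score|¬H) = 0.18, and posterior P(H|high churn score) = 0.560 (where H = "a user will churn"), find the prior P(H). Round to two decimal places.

P(H) = 0.27

In odds form, posterior odds = prior odds × likelihood ratio, so prior odds = posterior odds ÷ LR.
Posterior odds = 0.560/(1−0.560) = 1.2727. LR = 0.62/0.18 = 3.4444.
Prior odds = 1.2727/3.4444 = 0.3695, so P(H) = 0.3695/(1+0.3695) ≈ 0.27.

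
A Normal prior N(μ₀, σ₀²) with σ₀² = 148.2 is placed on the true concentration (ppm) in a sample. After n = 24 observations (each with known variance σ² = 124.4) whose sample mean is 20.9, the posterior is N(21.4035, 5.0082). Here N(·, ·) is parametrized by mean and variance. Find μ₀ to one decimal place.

With known observation variance, the Normal–Normal posterior has precision τ_n = τ₀ + n/σ² and mean μ_n = (τ₀μ₀ + (n/σ²)x̄)/τ_n.
Here τ₀ = 1/148.2 = 0.006748 and τ_data = 24/124.4 = 0.192926, so τ_n = 0.199674.
Rearranging for μ₀: μ₀ = (μ_n·τ_n − τ_data·x̄)/τ₀ = (21.4035·0.199674 − 0.192926·20.9) / 0.006748 = 0.241569/0.006748 ≈ 35.8.

μ₀ = 35.8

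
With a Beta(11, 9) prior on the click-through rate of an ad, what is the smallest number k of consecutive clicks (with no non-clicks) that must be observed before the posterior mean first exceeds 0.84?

k = 37

After k clicks and 0 non-clicks the posterior is Beta(11+k, 9), with mean (11+k)/(11+9+k).
Set (11+k)/(20+k) > 0.84 and solve: k > (0.84·20 − 11)/(1 − 0.84) = 36.250.
The smallest integer exceeding 36.250 is 37, and checking k=37: (48)/(57) = 0.8421 > 0.84.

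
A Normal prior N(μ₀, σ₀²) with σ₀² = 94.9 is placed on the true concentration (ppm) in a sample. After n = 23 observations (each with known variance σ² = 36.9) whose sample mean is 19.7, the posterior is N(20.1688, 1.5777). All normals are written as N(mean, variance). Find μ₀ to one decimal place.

μ₀ = 47.9

The posterior mean is a precision-weighted average: μ_n = (τ₀μ₀ + τ_data·x̄)/(τ₀+τ_data), with τ₀=1/σ₀² and τ_data=n/σ².
Here τ₀ = 1/94.9 = 0.010537 and τ_data = 23/36.9 = 0.623306, so τ_n = 0.633843.
Rearranging for μ₀: μ₀ = (μ_n·τ_n − τ_data·x̄)/τ₀ = (20.1688·0.633843 − 0.623306·19.7) / 0.010537 = 0.504724/0.010537 ≈ 47.9.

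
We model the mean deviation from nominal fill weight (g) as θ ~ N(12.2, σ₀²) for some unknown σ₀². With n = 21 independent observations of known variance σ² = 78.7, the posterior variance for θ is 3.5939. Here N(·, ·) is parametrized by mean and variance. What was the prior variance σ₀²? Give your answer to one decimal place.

σ₀² = 87.6

Posterior precision equals prior precision plus data precision: 1/σ_n² = 1/σ₀² + n/σ².
So 1/σ₀² = 1/3.5939 − 21/78.7 = 0.278249 − 0.266836 = 0.011413.
Hence σ₀² = 1/0.011413 ≈ 87.6.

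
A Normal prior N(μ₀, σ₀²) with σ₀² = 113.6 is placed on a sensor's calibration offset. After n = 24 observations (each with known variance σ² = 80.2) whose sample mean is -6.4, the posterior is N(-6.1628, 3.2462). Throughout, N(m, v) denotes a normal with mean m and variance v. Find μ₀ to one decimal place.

μ₀ = 1.9

With known observation variance, the Normal–Normal posterior has precision τ_n = τ₀ + n/σ² and mean μ_n = (τ₀μ₀ + (n/σ²)x̄)/τ_n.
Here τ₀ = 1/113.6 = 0.008803 and τ_data = 24/80.2 = 0.299252, so τ_n = 0.308055.
Rearranging for μ₀: μ₀ = (μ_n·τ_n − τ_data·x̄)/τ₀ = (-6.1628·0.308055 − 0.299252·-6.4) / 0.008803 = 0.016731/0.008803 ≈ 1.9.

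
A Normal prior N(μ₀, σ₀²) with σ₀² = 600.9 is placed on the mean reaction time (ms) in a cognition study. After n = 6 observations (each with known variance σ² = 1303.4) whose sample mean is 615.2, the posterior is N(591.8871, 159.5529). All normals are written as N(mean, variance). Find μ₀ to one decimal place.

With known observation variance, the Normal–Normal posterior has precision τ_n = τ₀ + n/σ² and mean μ_n = (τ₀μ₀ + (n/σ²)x̄)/τ_n.
Here τ₀ = 1/600.9 = 0.001664 and τ_data = 6/1303.4 = 0.004603, so τ_n = 0.006267.
Rearranging for μ₀: μ₀ = (μ_n·τ_n − τ_data·x̄)/τ₀ = (591.8871·0.006267 − 0.004603·615.2) / 0.001664 = 0.877591/0.001664 ≈ 527.4.

μ₀ = 527.4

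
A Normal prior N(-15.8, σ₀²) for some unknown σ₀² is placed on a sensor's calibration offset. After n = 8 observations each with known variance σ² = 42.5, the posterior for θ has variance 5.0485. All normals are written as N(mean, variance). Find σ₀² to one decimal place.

σ₀² = 101.6

Posterior precision equals prior precision plus data precision: 1/σ_n² = 1/σ₀² + n/σ².
So 1/σ₀² = 1/5.0485 − 8/42.5 = 0.198079 − 0.188235 = 0.009844.
Hence σ₀² = 1/0.009844 ≈ 101.6.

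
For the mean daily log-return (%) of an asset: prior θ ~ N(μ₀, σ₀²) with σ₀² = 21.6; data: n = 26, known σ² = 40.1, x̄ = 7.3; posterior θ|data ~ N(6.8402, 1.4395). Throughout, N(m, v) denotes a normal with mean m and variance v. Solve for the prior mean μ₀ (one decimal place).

The posterior mean is a precision-weighted average: μ_n = (τ₀μ₀ + τ_data·x̄)/(τ₀+τ_data), with τ₀=1/σ₀² and τ_data=n/σ².
Here τ₀ = 1/21.6 = 0.046296 and τ_data = 26/40.1 = 0.648379, so τ_n = 0.694675.
Rearranging for μ₀: μ₀ = (μ_n·τ_n − τ_data·x̄)/τ₀ = (6.8402·0.694675 − 0.648379·7.3) / 0.046296 = 0.018549/0.046296 ≈ 0.4.

μ₀ = 0.4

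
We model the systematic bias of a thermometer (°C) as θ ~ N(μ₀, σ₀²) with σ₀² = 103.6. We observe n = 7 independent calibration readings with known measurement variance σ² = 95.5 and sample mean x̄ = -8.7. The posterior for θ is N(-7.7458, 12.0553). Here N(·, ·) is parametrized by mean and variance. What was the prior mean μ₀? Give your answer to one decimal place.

μ₀ = -0.5

With known observation variance, the Normal–Normal posterior has precision τ_n = τ₀ + n/σ² and mean μ_n = (τ₀μ₀ + (n/σ²)x̄)/τ_n.
Here τ₀ = 1/103.6 = 0.009653 and τ_data = 7/95.5 = 0.073298, so τ_n = 0.082951.
Rearranging for μ₀: μ₀ = (μ_n·τ_n − τ_data·x̄)/τ₀ = (-7.7458·0.082951 − 0.073298·-8.7) / 0.009653 = -0.004829/0.009653 ≈ -0.5.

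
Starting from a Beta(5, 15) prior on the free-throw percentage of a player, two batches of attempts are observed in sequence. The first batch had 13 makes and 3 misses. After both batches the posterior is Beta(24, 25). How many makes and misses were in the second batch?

Sequential conjugate updates are equivalent to a single update on the pooled data, so total successes = posterior α − prior α and total failures = posterior β − prior β.
Total across both batches: 24−5=19 makes, 25−15=10 misses.
Subtract the first batch: 19−13=6 makes and 10−3=7 misses.

6 makes and 7 misses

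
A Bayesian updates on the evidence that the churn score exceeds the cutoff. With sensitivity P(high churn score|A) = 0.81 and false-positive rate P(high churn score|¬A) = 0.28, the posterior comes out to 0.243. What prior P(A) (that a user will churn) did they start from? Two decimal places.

In odds form, posterior odds = prior odds × likelihood ratio, so prior odds = posterior odds ÷ LR.
Posterior odds = 0.243/(1−0.243) = 0.3210. LR = 0.81/0.28 = 2.8929.
Prior odds = 0.3210/2.8929 = 0.1110, so P(A) = 0.1110/(1+0.1110) ≈ 0.10.

P(A) = 0.10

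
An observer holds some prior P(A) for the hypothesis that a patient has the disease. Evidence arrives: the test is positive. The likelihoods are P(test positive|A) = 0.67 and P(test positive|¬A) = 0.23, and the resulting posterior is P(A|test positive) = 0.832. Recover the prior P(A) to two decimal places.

In odds form, posterior odds = prior odds × likelihood ratio, so prior odds = posterior odds ÷ LR.
Posterior odds = 0.832/(1−0.832) = 4.9524. LR = 0.67/0.23 = 2.9130.
Prior odds = 4.9524/2.9130 = 1.7001, so P(A) = 1.7001/(1+1.7001) ≈ 0.63.

P(A) = 0.63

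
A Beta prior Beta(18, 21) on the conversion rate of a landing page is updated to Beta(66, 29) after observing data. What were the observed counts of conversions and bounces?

Beta is conjugate to the binomial likelihood: posterior = Beta(α+s, β+f).
Match parameters: s=66−18=48, f=29−21=8.

48 conversions and 8 bounces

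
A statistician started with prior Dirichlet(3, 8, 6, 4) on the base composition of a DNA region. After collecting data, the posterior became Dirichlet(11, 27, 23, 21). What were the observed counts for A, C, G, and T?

counts (8, 19, 17, 17)

For a Dirichlet(α) prior with multinomial counts c, the posterior is Dirichlet(α + c) componentwise.
Counts are posterior − prior componentwise: 11−3=8, 27−8=19, 23−6=17, 21−4=17.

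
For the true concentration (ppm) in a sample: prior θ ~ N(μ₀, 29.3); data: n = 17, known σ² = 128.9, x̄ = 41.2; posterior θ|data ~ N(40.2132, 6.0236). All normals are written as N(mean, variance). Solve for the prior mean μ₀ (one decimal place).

μ₀ = 36.4

With known observation variance, the Normal–Normal posterior has precision τ_n = τ₀ + n/σ² and mean μ_n = (τ₀μ₀ + (n/σ²)x̄)/τ_n.
Here τ₀ = 1/29.3 = 0.034130 and τ_data = 17/128.9 = 0.131885, so τ_n = 0.166015.
Rearranging for μ₀: μ₀ = (μ_n·τ_n − τ_data·x̄)/τ₀ = (40.2132·0.166015 − 0.131885·41.2) / 0.034130 = 1.242332/0.034130 ≈ 36.4.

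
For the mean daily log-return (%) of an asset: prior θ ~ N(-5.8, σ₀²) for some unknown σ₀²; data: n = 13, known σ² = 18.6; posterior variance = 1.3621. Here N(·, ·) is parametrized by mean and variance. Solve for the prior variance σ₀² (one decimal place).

σ₀² = 28.4

For the Normal–Normal model with known σ², precisions add: τ_n = τ₀ + n/σ².
So 1/σ₀² = 1/1.3621 − 13/18.6 = 0.734160 − 0.698925 = 0.035235.
Hence σ₀² = 1/0.035235 ≈ 28.4.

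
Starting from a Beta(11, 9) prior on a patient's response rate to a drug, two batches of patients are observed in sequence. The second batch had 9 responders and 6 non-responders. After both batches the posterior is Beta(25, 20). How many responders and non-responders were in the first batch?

5 responders and 5 non-responders

Because Beta–binomial updating is additive in the counts, the combined data contributed (α_post−α_prior, β_post−β_prior) successes and failures.
Total across both batches: 25−11=14 responders, 20−9=11 non-responders.
Subtract the second batch: 14−9=5 responders and 11−6=5 non-responders.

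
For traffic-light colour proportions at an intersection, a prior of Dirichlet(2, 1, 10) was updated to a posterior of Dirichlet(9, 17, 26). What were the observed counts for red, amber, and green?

counts (7, 16, 16)

For a Dirichlet(α) prior with multinomial counts c, the posterior is Dirichlet(α + c) componentwise.
Counts are posterior − prior componentwise: 9−2=7, 17−1=16, 26−10=16.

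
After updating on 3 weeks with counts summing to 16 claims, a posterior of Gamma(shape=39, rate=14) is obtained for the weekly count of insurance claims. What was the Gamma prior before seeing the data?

Gamma–Poisson conjugacy: posterior shape = α + Σxᵢ, posterior rate = β + n.
So α = 39 − 16 = 23 and β = 14 − 3 = 11.

Gamma(shape=23, rate=11)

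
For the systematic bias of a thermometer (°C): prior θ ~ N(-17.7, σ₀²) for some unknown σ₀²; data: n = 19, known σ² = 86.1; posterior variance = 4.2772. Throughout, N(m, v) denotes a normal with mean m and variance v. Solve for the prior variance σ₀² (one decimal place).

σ₀² = 76.2

Posterior precision equals prior precision plus data precision: 1/σ_n² = 1/σ₀² + n/σ².
So 1/σ₀² = 1/4.2772 − 19/86.1 = 0.233798 − 0.220674 = 0.013124.
Hence σ₀² = 1/0.013124 ≈ 76.2.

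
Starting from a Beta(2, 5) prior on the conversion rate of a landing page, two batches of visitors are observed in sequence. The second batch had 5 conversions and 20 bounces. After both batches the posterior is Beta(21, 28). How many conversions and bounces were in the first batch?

14 conversions and 3 bounces

Because Beta–binomial updating is additive in the counts, the combined data contributed (α_post−α_prior, β_post−β_prior) successes and failures.
Total across both batches: 21−2=19 conversions, 28−5=23 bounces.
Subtract the second batch: 19−5=14 conversions and 23−20=3 bounces.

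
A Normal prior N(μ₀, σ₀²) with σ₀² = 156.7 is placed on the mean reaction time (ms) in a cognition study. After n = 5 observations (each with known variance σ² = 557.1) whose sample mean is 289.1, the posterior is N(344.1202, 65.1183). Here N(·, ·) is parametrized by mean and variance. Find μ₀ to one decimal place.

The posterior mean is a precision-weighted average: μ_n = (τ₀μ₀ + τ_data·x̄)/(τ₀+τ_data), with τ₀=1/σ₀² and τ_data=n/σ².
Here τ₀ = 1/156.7 = 0.006382 and τ_data = 5/557.1 = 0.008975, so τ_n = 0.015357.
Rearranging for μ₀: μ₀ = (μ_n·τ_n − τ_data·x̄)/τ₀ = (344.1202·0.015357 − 0.008975·289.1) / 0.006382 = 2.689981/0.006382 ≈ 421.5.

μ₀ = 421.5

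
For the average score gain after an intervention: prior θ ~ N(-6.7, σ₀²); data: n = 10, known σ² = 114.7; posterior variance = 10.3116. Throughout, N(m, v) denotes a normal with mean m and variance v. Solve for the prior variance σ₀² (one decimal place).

Posterior precision equals prior precision plus data precision: 1/σ_n² = 1/σ₀² + n/σ².
So 1/σ₀² = 1/10.3116 − 10/114.7 = 0.096978 − 0.087184 = 0.009794.
Hence σ₀² = 1/0.009794 ≈ 102.1.

σ₀² = 102.1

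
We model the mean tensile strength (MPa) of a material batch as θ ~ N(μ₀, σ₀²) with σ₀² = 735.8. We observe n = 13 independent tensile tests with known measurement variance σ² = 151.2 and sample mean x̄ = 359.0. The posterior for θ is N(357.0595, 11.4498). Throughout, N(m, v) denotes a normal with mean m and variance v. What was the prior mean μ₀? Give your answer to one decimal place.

μ₀ = 234.3

With known observation variance, the Normal–Normal posterior has precision τ_n = τ₀ + n/σ² and mean μ_n = (τ₀μ₀ + (n/σ²)x̄)/τ_n.
Here τ₀ = 1/735.8 = 0.001359 and τ_data = 13/151.2 = 0.085979, so τ_n = 0.087338.
Rearranging for μ₀: μ₀ = (μ_n·τ_n − τ_data·x̄)/τ₀ = (357.0595·0.087338 − 0.085979·359.0) / 0.001359 = 0.318402/0.001359 ≈ 234.3.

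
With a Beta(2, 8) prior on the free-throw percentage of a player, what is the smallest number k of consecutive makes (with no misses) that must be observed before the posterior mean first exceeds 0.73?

After k makes and 0 misses the posterior is Beta(2+k, 8), with mean (2+k)/(2+8+k).
Set (2+k)/(10+k) > 0.73 and solve: k > (0.73·10 − 2)/(1 − 0.73) = 19.630.
The smallest integer exceeding 19.630 is 20, and checking k=20: (22)/(30) = 0.7333 > 0.73.

k = 20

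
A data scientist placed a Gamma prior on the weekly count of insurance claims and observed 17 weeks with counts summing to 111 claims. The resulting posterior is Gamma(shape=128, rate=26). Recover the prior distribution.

A Gamma(α, β) prior (rate parametrization) on a Poisson rate with n observations summing to S gives posterior Gamma(α+S, β+n).
So α = 128 − 111 = 17 and β = 26 − 17 = 9.

Gamma(shape=17, rate=9)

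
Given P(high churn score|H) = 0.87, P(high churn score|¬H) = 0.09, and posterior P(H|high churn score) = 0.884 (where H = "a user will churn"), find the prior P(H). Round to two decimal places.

In odds form, posterior odds = prior odds × likelihood ratio, so prior odds = posterior odds ÷ LR.
Posterior odds = 0.884/(1−0.884) = 7.6207. LR = 0.87/0.09 = 9.6667.
Prior odds = 7.6207/9.6667 = 0.7883, so P(H) = 0.7883/(1+0.7883) ≈ 0.44.

P(H) = 0.44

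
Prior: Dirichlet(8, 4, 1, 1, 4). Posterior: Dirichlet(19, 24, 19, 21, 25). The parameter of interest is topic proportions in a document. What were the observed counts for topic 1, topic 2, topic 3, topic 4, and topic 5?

counts (11, 20, 18, 20, 21)

For a Dirichlet(α) prior with multinomial counts c, the posterior is Dirichlet(α + c) componentwise.
Counts are posterior − prior componentwise: 19−8=11, 24−4=20, 19−1=18, 21−1=20, 25−4=21.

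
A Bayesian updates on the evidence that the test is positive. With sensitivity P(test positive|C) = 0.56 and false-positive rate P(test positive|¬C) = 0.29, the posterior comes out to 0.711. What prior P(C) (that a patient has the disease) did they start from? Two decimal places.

Bayes' rule in odds form gives O(C|E) = O(C)·[P(E|C)/P(E|¬C)], hence O(C) = O(C|E)/LR.
Posterior odds = 0.711/(1−0.711) = 2.4602. LR = 0.56/0.29 = 1.9310.
Prior odds = 2.4602/1.9310 = 1.2741, so P(C) = 1.2741/(1+1.2741) ≈ 0.56.

P(C) = 0.56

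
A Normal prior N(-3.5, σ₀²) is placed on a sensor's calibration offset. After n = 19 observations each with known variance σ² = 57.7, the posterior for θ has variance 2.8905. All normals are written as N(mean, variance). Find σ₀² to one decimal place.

For the Normal–Normal model with known σ², precisions add: τ_n = τ₀ + n/σ².
So 1/σ₀² = 1/2.8905 − 19/57.7 = 0.345961 − 0.329289 = 0.016672.
Hence σ₀² = 1/0.016672 ≈ 60.0.

σ₀² = 60.0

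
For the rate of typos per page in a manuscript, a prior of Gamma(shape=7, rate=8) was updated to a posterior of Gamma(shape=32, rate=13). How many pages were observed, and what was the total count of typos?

Gamma–Poisson conjugacy: posterior shape = α + Σxᵢ, posterior rate = β + n.
Matching: Σxᵢ = 32 − 7 = 25 and n = 13 − 8 = 5.

n = 5 pages with total 25 typos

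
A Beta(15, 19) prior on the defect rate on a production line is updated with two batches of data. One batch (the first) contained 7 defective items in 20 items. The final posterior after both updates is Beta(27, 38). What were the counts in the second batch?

5 defective items and 6 good items

Because Beta–binomial updating is additive in the counts, the combined data contributed (α_post−α_prior, β_post−β_prior) successes and failures.
Total across both batches: 27−15=12 defective items, 38−19=19 good items.
Subtract the first batch: 12−7=5 defective items and 19−13=6 good items.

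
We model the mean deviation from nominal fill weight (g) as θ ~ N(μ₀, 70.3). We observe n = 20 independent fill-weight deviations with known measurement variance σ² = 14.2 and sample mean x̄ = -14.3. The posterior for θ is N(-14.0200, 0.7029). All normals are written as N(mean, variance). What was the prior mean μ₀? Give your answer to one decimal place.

With known observation variance, the Normal–Normal posterior has precision τ_n = τ₀ + n/σ² and mean μ_n = (τ₀μ₀ + (n/σ²)x̄)/τ_n.
Here τ₀ = 1/70.3 = 0.014225 and τ_data = 20/14.2 = 1.408451, so τ_n = 1.422676.
Rearranging for μ₀: μ₀ = (μ_n·τ_n − τ_data·x̄)/τ₀ = (-14.0200·1.422676 − 1.408451·-14.3) / 0.014225 = 0.194932/0.014225 ≈ 13.7.

μ₀ = 13.7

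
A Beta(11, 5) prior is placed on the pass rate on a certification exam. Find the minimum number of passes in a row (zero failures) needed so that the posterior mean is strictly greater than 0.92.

After k passes and 0 failures the posterior is Beta(11+k, 5), with mean (11+k)/(11+5+k).
Set (11+k)/(16+k) > 0.92 and solve: k > (0.92·16 − 11)/(1 − 0.92) = 46.500.
The smallest integer exceeding 46.500 is 47, and checking k=47: (58)/(63) = 0.9206 > 0.92.

k = 47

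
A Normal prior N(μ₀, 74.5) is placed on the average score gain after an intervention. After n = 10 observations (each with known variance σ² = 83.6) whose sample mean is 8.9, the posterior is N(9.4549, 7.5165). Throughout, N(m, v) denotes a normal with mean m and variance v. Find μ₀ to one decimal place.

μ₀ = 14.4

The posterior mean is a precision-weighted average: μ_n = (τ₀μ₀ + τ_data·x̄)/(τ₀+τ_data), with τ₀=1/σ₀² and τ_data=n/σ².
Here τ₀ = 1/74.5 = 0.013423 and τ_data = 10/83.6 = 0.119617, so τ_n = 0.133040.
Rearranging for μ₀: μ₀ = (μ_n·τ_n − τ_data·x̄)/τ₀ = (9.4549·0.133040 − 0.119617·8.9) / 0.013423 = 0.193289/0.013423 ≈ 14.4.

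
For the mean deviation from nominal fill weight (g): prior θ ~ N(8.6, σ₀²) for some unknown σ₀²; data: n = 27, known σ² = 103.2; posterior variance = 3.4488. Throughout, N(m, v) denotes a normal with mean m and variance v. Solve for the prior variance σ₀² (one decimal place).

For the Normal–Normal model with known σ², precisions add: τ_n = τ₀ + n/σ².
So 1/σ₀² = 1/3.4488 − 27/103.2 = 0.289956 − 0.261628 = 0.028328.
Hence σ₀² = 1/0.028328 ≈ 35.3.

σ₀² = 35.3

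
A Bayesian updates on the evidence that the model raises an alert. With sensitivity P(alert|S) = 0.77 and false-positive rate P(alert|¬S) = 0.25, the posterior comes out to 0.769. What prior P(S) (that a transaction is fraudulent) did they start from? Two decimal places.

P(S) = 0.52

In odds form, posterior odds = prior odds × likelihood ratio, so prior odds = posterior odds ÷ LR.
Posterior odds = 0.769/(1−0.769) = 3.3290. LR = 0.77/0.25 = 3.0800.
Prior odds = 3.3290/3.0800 = 1.0808, so P(S) = 1.0808/(1+1.0808) ≈ 0.52.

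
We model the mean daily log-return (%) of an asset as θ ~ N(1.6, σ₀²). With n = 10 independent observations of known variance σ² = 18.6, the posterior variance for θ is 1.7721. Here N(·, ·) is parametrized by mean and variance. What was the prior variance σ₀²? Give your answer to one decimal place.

Posterior precision equals prior precision plus data precision: 1/σ_n² = 1/σ₀² + n/σ².
So 1/σ₀² = 1/1.7721 − 10/18.6 = 0.564302 − 0.537634 = 0.026668.
Hence σ₀² = 1/0.026668 ≈ 37.5.

σ₀² = 37.5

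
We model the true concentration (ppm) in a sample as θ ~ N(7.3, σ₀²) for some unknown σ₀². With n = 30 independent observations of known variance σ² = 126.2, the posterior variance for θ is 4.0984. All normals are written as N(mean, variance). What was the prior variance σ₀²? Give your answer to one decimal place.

For the Normal–Normal model with known σ², precisions add: τ_n = τ₀ + n/σ².
So 1/σ₀² = 1/4.0984 − 30/126.2 = 0.243998 − 0.237718 = 0.006280.
Hence σ₀² = 1/0.006280 ≈ 159.2.

σ₀² = 159.2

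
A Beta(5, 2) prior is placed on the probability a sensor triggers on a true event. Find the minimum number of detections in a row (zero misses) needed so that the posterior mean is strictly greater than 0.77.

k = 2

After k detections and 0 misses the posterior is Beta(5+k, 2), with mean (5+k)/(5+2+k).
Set (5+k)/(7+k) > 0.77 and solve: k > (0.77·7 − 5)/(1 − 0.77) = 1.696.
The smallest integer exceeding 1.696 is 2.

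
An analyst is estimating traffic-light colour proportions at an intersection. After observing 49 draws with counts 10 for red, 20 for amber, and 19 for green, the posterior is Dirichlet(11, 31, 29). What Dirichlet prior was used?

Dirichlet(1, 11, 10)

For a Dirichlet(α) prior with multinomial counts c, the posterior is Dirichlet(α + c) componentwise.
Subtract each count from the matching posterior parameter: 11−10=1, 31−20=11, 29−19=10.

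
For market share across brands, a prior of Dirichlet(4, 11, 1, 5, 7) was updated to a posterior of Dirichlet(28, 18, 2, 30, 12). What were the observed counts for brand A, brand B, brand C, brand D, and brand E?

For a Dirichlet(α) prior with multinomial counts c, the posterior is Dirichlet(α + c) componentwise.
Counts are posterior − prior componentwise: 28−4=24, 18−11=7, 2−1=1, 30−5=25, 12−7=5.

counts (24, 7, 1, 25, 5)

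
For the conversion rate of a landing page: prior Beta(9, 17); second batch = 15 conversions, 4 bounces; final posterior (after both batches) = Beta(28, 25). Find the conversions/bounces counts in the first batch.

4 conversions and 4 bounces

Because Beta–binomial updating is additive in the counts, the combined data contributed (α_post−α_prior, β_post−β_prior) successes and failures.
Total across both batches: 28−9=19 conversions, 25−17=8 bounces.
Subtract the second batch: 19−15=4 conversions and 8−4=4 bounces.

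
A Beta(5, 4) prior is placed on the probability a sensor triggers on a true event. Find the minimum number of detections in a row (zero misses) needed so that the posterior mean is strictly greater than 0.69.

After k detections and 0 misses the posterior is Beta(5+k, 4), with mean (5+k)/(5+4+k).
Set (5+k)/(9+k) > 0.69 and solve: k > (0.69·9 − 5)/(1 − 0.69) = 3.903.
The smallest integer exceeding 3.903 is 4, and checking k=4: (9)/(13) = 0.6923 > 0.69.

k = 4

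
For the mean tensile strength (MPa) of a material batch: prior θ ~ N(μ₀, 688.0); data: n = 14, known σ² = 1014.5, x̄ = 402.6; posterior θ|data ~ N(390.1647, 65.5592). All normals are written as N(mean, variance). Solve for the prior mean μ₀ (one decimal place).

With known observation variance, the Normal–Normal posterior has precision τ_n = τ₀ + n/σ² and mean μ_n = (τ₀μ₀ + (n/σ²)x̄)/τ_n.
Here τ₀ = 1/688.0 = 0.001453 and τ_data = 14/1014.5 = 0.013800, so τ_n = 0.015253.
Rearranging for μ₀: μ₀ = (μ_n·τ_n − τ_data·x̄)/τ₀ = (390.1647·0.015253 − 0.013800·402.6) / 0.001453 = 0.395302/0.001453 ≈ 272.1.

μ₀ = 272.1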